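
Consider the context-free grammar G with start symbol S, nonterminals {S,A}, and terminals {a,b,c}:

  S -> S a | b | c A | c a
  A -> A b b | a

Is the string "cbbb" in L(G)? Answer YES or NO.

CNF form of G:
  S -> S T1 | T2 A | T2 T1 | b
  A -> A X3 | a
  T0 -> b
  T1 -> a
  T2 -> c
  X3 -> T0 T0

CYK fill:
  cell(0,0) c: {T2}  orig:{}
  cell(1,1) b: {S,T0}  orig:{S}
  cell(2,2) b: {S,T0}  orig:{S}
  cell(3,3) b: {S,T0}  orig:{S}
  cell(0,1) cb: ∅
  cell(1,2) bb: {X3}  orig:{}
  cell(2,3) bb: {X3}  orig:{}
  cell(0,2) cbb: ∅
  cell(1,3) bbb: ∅
  cell(0,3) cbbb: ∅

S ∉ T[0,3] ⇒ NO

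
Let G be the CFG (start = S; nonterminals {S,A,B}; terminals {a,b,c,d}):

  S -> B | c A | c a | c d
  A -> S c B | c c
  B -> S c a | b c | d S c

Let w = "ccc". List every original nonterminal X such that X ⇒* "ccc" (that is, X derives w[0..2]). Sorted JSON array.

Convert to CNF:
  S -> S X7 | T0 A | T0 T1 | T0 T3 | T2 T0 | T3 X8
  A -> S X4 | T0 T0
  B -> S X5 | T2 T0 | T3 X6
  T0 -> c
  T1 -> a
  T2 -> b
  T3 -> d
  X4 -> T0 B
  X5 -> T0 T1
  X6 -> S T0
  X7 -> T0 T1
  X8 -> S T0

CYK table (by increasing span) — only the sub-triangle for w[0..2]:
  cell(0,0) c: {T0}  orig:{}
  cell(1,1) c: {T0}  orig:{}
  cell(2,2) c: {T0}  orig:{}
  cell(0,1) cc: {A}
  cell(1,2) cc: {A}
  cell(0,2) ccc: {S}

Original NTs in T[0,2] deriving "ccc": ["S"]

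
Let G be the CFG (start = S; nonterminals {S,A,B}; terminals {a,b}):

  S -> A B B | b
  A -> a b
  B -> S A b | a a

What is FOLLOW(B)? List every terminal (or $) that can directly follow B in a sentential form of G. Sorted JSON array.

Compute FIRST by fixpoint:
iter 1:
  A via A→a b: +{a}
  B via B→a a: +{a}
  S via S→A B B: +{a}
  S via S→b: +{b}
  FIRST[S]={a,b}  FIRST[A]={a}  FIRST[B]={a}
iter 2:
  B via B→S A b: +{b}
  FIRST[S]={a,b}  FIRST[A]={a}  FIRST[B]={a,b}
iter 3: (stable)
  FIRST[S]={a,b}  FIRST[A]={a}  FIRST[B]={a,b}

FOLLOW sets:
FOLLOW(S) := {$}
iter 1:
  B→S A b: FOLLOW(S) ⊇ FIRST(A) = {a}; new: +{a}
  B→S A b: FOLLOW(A) ⊇ FIRST(b) = {b}; new: +{b}
  S→A B B: FOLLOW(A) ⊇ FIRST(B) = {a,b}; new: +{a}
  S→A B B: FOLLOW(B) ⊇ FIRST(B) = {a,b}; new: +{a,b}
  S→A B B: FOLLOW(B) ⊇ FOLLOW(S) ⊇ {$,a}; new: +{$}
  FOLLOW(S)={$,a}  FOLLOW(A)={a,b}  FOLLOW(B)={$,a,b}
iter 2: — fixpoint
  FOLLOW(S)={$,a}  FOLLOW(A)={a,b}  FOLLOW(B)={$,a,b}

FOLLOW(B) = ["$", "a", "b"]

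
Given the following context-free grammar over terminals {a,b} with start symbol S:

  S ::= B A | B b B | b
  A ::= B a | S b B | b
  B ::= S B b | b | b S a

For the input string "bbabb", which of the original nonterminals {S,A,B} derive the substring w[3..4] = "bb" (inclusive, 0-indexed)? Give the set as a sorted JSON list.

Convert to CNF:
  S -> B A | B X5 | b
  A -> B T0 | S X2 | b
  B -> S X3 | T1 X4 | b
  T0 -> a
  T1 -> b
  X2 -> T1 B
  X3 -> B T1
  X4 -> S T0
  X5 -> T1 B

CYK fill (cells [i..j] with 3 ≤ i ≤ j ≤ 4 only):
  [3..3]={A,B,S,T1}  "b"  orig:{A,B,S}
  [4..4]={A,B,S,T1}  "b"  orig:{A,B,S}
  [3..4]={S,X2,X3,X5}  "bb"  orig:{S}

Original NTs in T[3,4] deriving "bb": ["S"]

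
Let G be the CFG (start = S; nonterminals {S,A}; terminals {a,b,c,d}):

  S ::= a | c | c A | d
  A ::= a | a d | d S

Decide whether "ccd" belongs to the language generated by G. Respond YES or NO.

Convert to CNF:
  S -> T2 A | a | c | d
  A -> T0 T1 | T1 S | a
  T0 -> a
  T1 -> d
  T2 -> c

Fill CYK table bottom-up:
  T[0,0] 'c' = {S,T2}  orig:{S}
  T[1,1] 'c' = {S,T2}  orig:{S}
  T[2,2] 'd' = {S,T1}  orig:{S}
  T[0,1] 'cc' = ∅
  T[1,2] 'cd' = ∅
  T[0,2] 'ccd' = ∅

S ∉ T[0,2] ⇒ NO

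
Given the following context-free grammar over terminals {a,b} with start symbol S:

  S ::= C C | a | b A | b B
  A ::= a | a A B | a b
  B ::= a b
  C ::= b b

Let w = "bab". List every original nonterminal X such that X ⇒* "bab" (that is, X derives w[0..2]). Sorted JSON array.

CNF form of G:
  S -> C C | T1 A | T1 B | a
  A -> T0 T1 | T0 X2 | a
  B -> T0 T1
  C -> T1 T1
  T0 -> a
  T1 -> b
  X2 -> A B

CYK table (by increasing span), restricted to cells inside w[0..2]:
  [0..0]={T1}  "b"  orig:{}
  [1..1]={A,S,T0}  "a"  orig:{A,S}
  [2..2]={T1}  "b"  orig:{}
  [0..1]={S}  "ba"
  [1..2]={A,B}  "ab"
  [0..2]={S}  "bab"

Original NTs in T[0,2] deriving "bab": ["S"]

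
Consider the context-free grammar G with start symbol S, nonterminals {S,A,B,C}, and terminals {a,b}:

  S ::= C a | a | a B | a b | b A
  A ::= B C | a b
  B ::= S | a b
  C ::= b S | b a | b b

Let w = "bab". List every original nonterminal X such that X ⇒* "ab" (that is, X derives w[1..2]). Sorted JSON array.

CNF form of G:
  S -> C T0 | T0 B | T0 T1 | T1 A | a
  A -> B C | T0 T1
  B -> C T0 | T0 B | T0 T1 | T1 A | a
  C -> T1 S | T1 T0 | T1 T1
  T0 -> a
  T1 -> b

CYK table (by increasing span) (cells [i..j] with 1 ≤ i ≤ j ≤ 2 only):
  T[1,1] 'a' = {B,S,T0}  orig:{B,S}
  T[2,2] 'b' = {T1}  orig:{}
  T[1,2] 'ab' = {A,B,S}

Original NTs in T[1,2] deriving "ab": ["A", "B", "S"]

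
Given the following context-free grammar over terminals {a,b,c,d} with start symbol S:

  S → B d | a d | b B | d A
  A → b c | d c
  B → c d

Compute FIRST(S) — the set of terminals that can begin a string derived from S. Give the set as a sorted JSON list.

Compute FIRST by fixpoint:
pass 1:
  A via A→b c: +{b}
  A via A→d c: +{d}
  B via B→c d: +{c}
  S via S→B d: +{c}
  S via S→a d: +{a}
  S via S→b B: +{b}
  S via S→d A: +{d}
  S: {a,b,c,d}  A: {b,d}  B: {c}
pass 2: — fixpoint
  S: {a,b,c,d}  A: {b,d}  B: {c}

FIRST(S) = ["a", "b", "c", "d"]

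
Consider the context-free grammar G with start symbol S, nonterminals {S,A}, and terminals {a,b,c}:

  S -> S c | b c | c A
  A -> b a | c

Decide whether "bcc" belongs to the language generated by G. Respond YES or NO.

Convert to CNF:
  S -> S T2 | T0 T2 | T2 A
  A -> T0 T1 | c
  T0 -> b
  T1 -> a
  T2 -> c

CYK table (by increasing span):
  cell(0,0) b: {T0}  orig:{}
  cell(1,1) c: {A,T2}  orig:{A}
  cell(2,2) c: {A,T2}  orig:{A}
  cell(0,1) bc: {S}
  cell(1,2) cc: {S}
  cell(0,2) bcc: {S}

S ∈ T[0,2] ⇒ YES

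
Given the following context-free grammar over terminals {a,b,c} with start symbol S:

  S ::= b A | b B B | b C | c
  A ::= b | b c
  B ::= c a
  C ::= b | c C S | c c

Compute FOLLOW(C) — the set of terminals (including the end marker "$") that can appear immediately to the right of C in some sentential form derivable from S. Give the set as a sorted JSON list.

FIRST sets, iterate to fixpoint:
[1]
  A via A→b: +{b}
  B via B→c a: +{c}
  C via C→b: +{b}
  C via C→c C S: +{c}
  S via S→b A: +{b}
  S via S→c: +{c}
  FIRST[S]={b,c}  FIRST[A]={b}  FIRST[B]={c}  FIRST[C]={b,c}
[2] (stable)
  FIRST[S]={b,c}  FIRST[A]={b}  FIRST[B]={c}  FIRST[C]={b,c}

FOLLOW sets:
seed FOLLOW(S) with $
round 1:
  C→c C S: FOLLOW(C) ⊇ FIRST(S) = {b,c}; new: +{b,c}
  C→c C S: FOLLOW(S) ⊇ FOLLOW(C) ⊇ {b,c}; new: +{b,c}
  S→b A: FOLLOW(A) ⊇ FOLLOW(S) ⊇ {$,b,c}; new: +{$,b,c}
  S→b B B: FOLLOW(B) ⊇ FIRST(B) = {c}; new: +{c}
  S→b B B: FOLLOW(B) ⊇ FOLLOW(S) ⊇ {$,b,c}; new: +{$,b}
  S→b C: FOLLOW(C) ⊇ FOLLOW(S) ⊇ {$,b,c}; new: +{$}
  FOLLOW[S]={$,b,c}  FOLLOW[A]={$,b,c}  FOLLOW[B]={$,b,c}  FOLLOW[C]={$,b,c}
round 2: — fixpoint
  FOLLOW[S]={$,b,c}  FOLLOW[A]={$,b,c}  FOLLOW[B]={$,b,c}  FOLLOW[C]={$,b,c}

FOLLOW(C) = ["$", "b", "c"]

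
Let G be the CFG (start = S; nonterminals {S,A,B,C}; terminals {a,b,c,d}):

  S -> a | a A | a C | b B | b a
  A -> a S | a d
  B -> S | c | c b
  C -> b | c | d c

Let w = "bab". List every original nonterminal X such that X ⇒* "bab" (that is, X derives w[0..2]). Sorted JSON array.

CNF form of G:
  S -> T0 A | T0 C | T2 B | T2 T0 | a
  A -> T0 S | T0 T1
  B -> T0 A | T0 C | T2 B | T2 T0 | T3 T2 | a | c
  C -> T1 T3 | b | c
  T0 -> a
  T1 -> d
  T2 -> b
  T3 -> c

CYK fill — only the sub-triangle for w[0..2]:
  cell(0,0) b: {C,T2}  orig:{C}
  cell(1,1) a: {B,S,T0}  orig:{B,S}
  cell(2,2) b: {C,T2}  orig:{C}
  cell(0,1) ba: {B,S}
  cell(1,2) ab: {B,S}
  cell(0,2) bab: {B,S}

Original NTs in T[0,2] deriving "bab": ["B", "S"]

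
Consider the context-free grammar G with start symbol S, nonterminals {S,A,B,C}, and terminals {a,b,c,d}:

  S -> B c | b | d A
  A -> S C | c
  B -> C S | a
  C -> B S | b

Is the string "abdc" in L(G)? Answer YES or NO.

CNF form of G:
  S -> B T0 | T1 A | b
  A -> S C | c
  B -> C S | a
  C -> B S | b
  T0 -> c
  T1 -> d

CYK table (by increasing span):
  cell(0,0) a: {B}
  cell(1,1) b: {C,S}
  cell(2,2) d: {T1}  orig:{}
  cell(3,3) c: {A,T0}  orig:{A}
  cell(0,1) ab: {C}
  cell(1,2) bd: ∅
  cell(2,3) dc: {S}
  cell(0,2) abd: ∅
  cell(1,3) bdc: {B}
  cell(0,3) abdc: {B}

S ∉ T[0,3] ⇒ NO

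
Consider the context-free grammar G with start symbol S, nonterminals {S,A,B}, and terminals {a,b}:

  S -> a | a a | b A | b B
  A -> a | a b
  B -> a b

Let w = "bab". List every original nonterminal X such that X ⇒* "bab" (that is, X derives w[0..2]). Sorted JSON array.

CNF form of G:
  S -> T0 T0 | T1 A | T1 B | a
  A -> T0 T1 | a
  B -> T0 T1
  T0 -> a
  T1 -> b

CYK fill — only the sub-triangle for w[0..2]:
  T[0,0] 'b' = {T1}  orig:{}
  T[1,1] 'a' = {A,S,T0}  orig:{A,S}
  T[2,2] 'b' = {T1}  orig:{}
  T[0,1] 'ba' = {S}
  T[1,2] 'ab' = {A,B}
  T[0,2] 'bab' = {S}

Original NTs in T[0,2] deriving "bab": ["S"]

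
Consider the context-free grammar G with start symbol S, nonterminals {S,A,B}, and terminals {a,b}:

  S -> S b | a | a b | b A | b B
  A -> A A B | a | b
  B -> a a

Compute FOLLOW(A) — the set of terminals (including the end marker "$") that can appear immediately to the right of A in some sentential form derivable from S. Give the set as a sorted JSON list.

Compute FIRST by fixpoint:
pass 1:
  A via A→a: +{a}
  A via A→b: +{b}
  B via B→a a: +{a}
  S via S→a: +{a}
  S via S→b A: +{b}
  FIRST[S]={a,b}  FIRST[A]={a,b}  FIRST[B]={a}
pass 2: done
  FIRST[S]={a,b}  FIRST[A]={a,b}  FIRST[B]={a}

FOLLOW iteration:
FOLLOW(S) := {$}
round 1:
  A→A A B: FOLLOW(A) ⊇ FIRST(A) = {a,b}; new: +{a,b}
  A→A A B: FOLLOW(B) ⊇ FOLLOW(A) ⊇ {a,b}; new: +{a,b}
  S→S b: FOLLOW(S) ⊇ FIRST(b) = {b}; new: +{b}
  S→b A: FOLLOW(A) ⊇ FOLLOW(S) ⊇ {$,b}; new: +{$}
  S→b B: FOLLOW(B) ⊇ FOLLOW(S) ⊇ {$,b}; new: +{$}
  FOLLOW[S]={$,b}  FOLLOW[A]={$,a,b}  FOLLOW[B]={$,a,b}
round 2: (no change)
  FOLLOW[S]={$,b}  FOLLOW[A]={$,a,b}  FOLLOW[B]={$,a,b}

FOLLOW(A) = ["$", "a", "b"]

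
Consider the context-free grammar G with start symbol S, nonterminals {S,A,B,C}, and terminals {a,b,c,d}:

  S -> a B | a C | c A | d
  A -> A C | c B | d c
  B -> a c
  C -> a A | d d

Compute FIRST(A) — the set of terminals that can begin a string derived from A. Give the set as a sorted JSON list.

Compute FIRST by fixpoint:
[1]
  A via A→c B: +{c}
  A via A→d c: +{d}
  B via B→a c: +{a}
  C via C→a A: +{a}
  C via C→d d: +{d}
  S via S→a B: +{a}
  S via S→c A: +{c}
  S via S→d: +{d}
  S: {a,c,d}  A: {c,d}  B: {a}  C: {a,d}
[2] done
  S: {a,c,d}  A: {c,d}  B: {a}  C: {a,d}

FIRST(A) = ["c", "d"]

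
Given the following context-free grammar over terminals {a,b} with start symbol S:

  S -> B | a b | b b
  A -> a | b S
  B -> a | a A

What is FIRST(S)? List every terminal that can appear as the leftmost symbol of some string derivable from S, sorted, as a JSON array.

FIRST sets, iterate to fixpoint:
iter 1:
  A via A→a: +{a}
  A via A→b S: +{b}
  B via B→a: +{a}
  S via S→B: +{a}
  S via S→b b: +{b}
  S: {a,b}  A: {a,b}  B: {a}
iter 2: (stable)
  S: {a,b}  A: {a,b}  B: {a}

FIRST(S) = ["a", "b"]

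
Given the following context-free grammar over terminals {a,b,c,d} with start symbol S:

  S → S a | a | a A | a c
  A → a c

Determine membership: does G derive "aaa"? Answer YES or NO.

Convert to CNF:
  S -> S T0 | T0 A | T0 T1 | a
  A -> T0 T1
  T0 -> a
  T1 -> c

CYK table (by increasing span):
  T[0,0] 'a' = {S,T0}  orig:{S}
  T[1,1] 'a' = {S,T0}  orig:{S}
  T[2,2] 'a' = {S,T0}  orig:{S}
  T[0,1] 'aa' = {S}
  T[1,2] 'aa' = {S}
  T[0,2] 'aaa' = {S}

S ∈ T[0,2] ⇒ YES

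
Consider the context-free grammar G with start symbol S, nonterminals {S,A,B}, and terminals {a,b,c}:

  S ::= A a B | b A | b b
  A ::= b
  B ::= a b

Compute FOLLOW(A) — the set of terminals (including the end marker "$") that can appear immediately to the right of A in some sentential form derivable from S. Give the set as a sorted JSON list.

FIRST sets, iterate to fixpoint:
round 1:
  A via A→b: +{b}
  B via B→a b: +{a}
  S via S→A a B: +{b}
  S: {b}  A: {b}  B: {a}
round 2: (no change)
  S: {b}  A: {b}  B: {a}

FOLLOW sets:
initialize: $ ∈ FOLLOW(S)
[1]
  S→A a B: FOLLOW(A) ⊇ FIRST(a) = {a}; new: +{a}
  S→A a B: FOLLOW(B) ⊇ FOLLOW(S) ⊇ {$}; new: +{$}
  S→b A: FOLLOW(A) ⊇ FOLLOW(S) ⊇ {$}; new: +{$}
  FOLLOW[S]={$}  FOLLOW[A]={$,a}  FOLLOW[B]={$}
[2] done
  FOLLOW[S]={$}  FOLLOW[A]={$,a}  FOLLOW[B]={$}

FOLLOW(A) = ["$", "a"]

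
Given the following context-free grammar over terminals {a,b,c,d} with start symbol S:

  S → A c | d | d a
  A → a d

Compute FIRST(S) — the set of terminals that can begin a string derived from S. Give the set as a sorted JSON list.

FIRST iteration:
round 1:
  A via A→a d: +{a}
  S via S→A c: +{a}
  S via S→d: +{d}
  FIRST[S]={a,d}  FIRST[A]={a}
round 2: (no change)
  FIRST[S]={a,d}  FIRST[A]={a}

FIRST(S) = ["a", "d"]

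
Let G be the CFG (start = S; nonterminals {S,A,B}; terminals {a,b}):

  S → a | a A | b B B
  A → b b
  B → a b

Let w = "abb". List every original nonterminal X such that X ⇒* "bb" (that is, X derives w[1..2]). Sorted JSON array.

CNF form of G:
  S -> T0 X2 | T1 A | a
  A -> T0 T0
  B -> T1 T0
  T0 -> b
  T1 -> a
  X2 -> B B

Fill CYK table bottom-up (cells [i..j] with 1 ≤ i ≤ j ≤ 2 only):
  T[1,1] 'b' = {T0}  orig:{}
  T[2,2] 'b' = {T0}  orig:{}
  T[1,2] 'bb' = {A}

Original NTs in T[1,2] deriving "bb": ["A"]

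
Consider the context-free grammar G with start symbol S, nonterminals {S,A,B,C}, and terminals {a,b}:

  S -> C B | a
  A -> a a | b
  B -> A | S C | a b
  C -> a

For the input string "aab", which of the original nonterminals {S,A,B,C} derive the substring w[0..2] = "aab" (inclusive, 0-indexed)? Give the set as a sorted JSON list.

CNF form of G:
  S -> C B | a
  A -> T0 T0 | b
  B -> S C | T0 T0 | T0 T1 | b
  C -> a
  T0 -> a
  T1 -> b

CYK fill — only the sub-triangle for w[0..2]:
  cell(0,0) a: {C,S,T0}  orig:{C,S}
  cell(1,1) a: {C,S,T0}  orig:{C,S}
  cell(2,2) b: {A,B,T1}  orig:{A,B}
  cell(0,1) aa: {A,B}
  cell(1,2) ab: {B,S}
  cell(0,2) aab: {S}

Original NTs in T[0,2] deriving "aab": ["S"]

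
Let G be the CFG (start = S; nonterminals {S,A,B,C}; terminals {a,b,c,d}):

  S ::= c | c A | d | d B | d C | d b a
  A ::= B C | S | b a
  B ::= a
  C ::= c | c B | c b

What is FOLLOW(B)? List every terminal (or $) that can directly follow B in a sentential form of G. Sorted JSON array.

FIRST iteration:
pass 1:
  A via A→b a: +{b}
  B via B→a: +{a}
  C via C→c: +{c}
  S via S→c: +{c}
  S via S→d: +{d}
  S: {c,d}  A: {b}  B: {a}  C: {c}
pass 2:
  A via A→B C: +{a}
  A via A→S: +{c,d}
  S: {c,d}  A: {a,b,c,d}  B: {a}  C: {c}
pass 3: (stable)
  S: {c,d}  A: {a,b,c,d}  B: {a}  C: {c}

FOLLOW iteration:
initialize: $ ∈ FOLLOW(S)
pass 1:
  A→B C: FOLLOW(B) ⊇ FIRST(C) = {c}; new: +{c}
  S→c A: FOLLOW(A) ⊇ FOLLOW(S) ⊇ {$}; new: +{$}
  S→d B: FOLLOW(B) ⊇ FOLLOW(S) ⊇ {$}; new: +{$}
  S→d C: FOLLOW(C) ⊇ FOLLOW(S) ⊇ {$}; new: +{$}
  FOLLOW(S)={$}  FOLLOW(A)={$}  FOLLOW(B)={$,c}  FOLLOW(C)={$}
pass 2: (stable)
  FOLLOW(S)={$}  FOLLOW(A)={$}  FOLLOW(B)={$,c}  FOLLOW(C)={$}

FOLLOW(B) = ["$", "c"]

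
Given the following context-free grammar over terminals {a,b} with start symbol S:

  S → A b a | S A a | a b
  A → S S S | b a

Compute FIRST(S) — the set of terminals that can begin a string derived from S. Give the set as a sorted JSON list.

FIRST sets, iterate to fixpoint:
[1]
  A via A→b a: +{b}
  S via S→A b a: +{b}
  S via S→a b: +{a}
  FIRST(S)={a,b}  FIRST(A)={b}
[2]
  A via A→S S S: +{a}
  FIRST(S)={a,b}  FIRST(A)={a,b}
[3] (no change)
  FIRST(S)={a,b}  FIRST(A)={a,b}

FIRST(S) = ["a", "b"]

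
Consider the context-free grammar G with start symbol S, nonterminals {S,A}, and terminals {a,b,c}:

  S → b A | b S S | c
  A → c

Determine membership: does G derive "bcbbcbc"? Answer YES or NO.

CNF form of G:
  S -> T0 A | T0 X1 | c
  A -> c
  T0 -> b
  X1 -> S S

CYK fill:
  T[0,0] 'b' = {T0}  orig:{}
  T[1,1] 'c' = {A,S}
  T[2,2] 'b' = {T0}  orig:{}
  T[3,3] 'b' = {T0}  orig:{}
  T[4,4] 'c' = {A,S}
  T[5,5] 'b' = {T0}  orig:{}
  T[6,6] 'c' = {A,S}
  T[0,1] 'bc' = {S}
  T[1,2] 'cb' = ∅
  T[2,3] 'bb' = ∅
  T[3,4] 'bc' = {S}
  T[4,5] 'cb' = ∅
  T[5,6] 'bc' = {S}
  T[0,2] 'bcb' = ∅
  T[1,3] 'cbb' = ∅
  T[2,4] 'bbc' = ∅
  T[3,5] 'bcb' = ∅
  T[4,6] 'cbc' = {X1}  orig:{}
  T[0,3] 'bcbb' = ∅
  T[1,4] 'cbbc' = ∅
  T[2,5] 'bbcb' = ∅
  T[3,6] 'bcbc' = {S,X1}  orig:{S}
  T[0,4] 'bcbbc' = ∅
  T[1,5] 'cbbcb' = ∅
  T[2,6] 'bbcbc' = {S}
  T[0,5] 'bcbbcb' = ∅
  T[1,6] 'cbbcbc' = {X1}  orig:{}
  T[0,6] 'bcbbcbc' = {S,X1}  orig:{S}

S ∈ T[0,6] ⇒ YES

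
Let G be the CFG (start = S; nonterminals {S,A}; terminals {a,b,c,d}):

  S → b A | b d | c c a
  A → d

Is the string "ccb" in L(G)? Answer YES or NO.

Convert to CNF:
  S -> T0 A | T0 T1 | T2 X4
  A -> d
  T0 -> b
  T1 -> d
  T2 -> c
  T3 -> a
  X4 -> T2 T3

CYK fill:
  T[0,0] 'c' = {T2}  orig:{}
  T[1,1] 'c' = {T2}  orig:{}
  T[2,2] 'b' = {T0}  orig:{}
  T[0,1] 'cc' = ∅
  T[1,2] 'cb' = ∅
  T[0,2] 'ccb' = ∅

S ∉ T[0,2] ⇒ NO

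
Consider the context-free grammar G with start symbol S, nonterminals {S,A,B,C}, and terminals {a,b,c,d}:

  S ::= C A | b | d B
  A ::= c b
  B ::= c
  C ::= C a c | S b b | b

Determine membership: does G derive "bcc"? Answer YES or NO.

Convert to CNF:
  S -> C A | T3 B | b
  A -> T0 T1
  B -> c
  C -> C X4 | S X5 | b
  T0 -> c
  T1 -> b
  T2 -> a
  T3 -> d
  X4 -> T2 T0
  X5 -> T1 T1

CYK table (by increasing span):
  cell(0,0) b: {C,S,T1}  orig:{C,S}
  cell(1,1) c: {B,T0}  orig:{B}
  cell(2,2) c: {B,T0}  orig:{B}
  cell(0,1) bc: ∅
  cell(1,2) cc: ∅
  cell(0,2) bcc: ∅

S ∉ T[0,2] ⇒ NO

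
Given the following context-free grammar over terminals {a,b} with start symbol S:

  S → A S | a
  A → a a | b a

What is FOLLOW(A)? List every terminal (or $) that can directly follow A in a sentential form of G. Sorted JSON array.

Compute FIRST by fixpoint:
pass 1:
  A via A→a a: +{a}
  A via A→b a: +{b}
  S via S→A S: +{a,b}
  S: {a,b}  A: {a,b}
pass 2: (no change)
  S: {a,b}  A: {a,b}

FOLLOW iteration:
FOLLOW(S) := {$}
pass 1:
  S→A S: FOLLOW(A) ⊇ FIRST(S) = {a,b}; new: +{a,b}
  FOLLOW[S]={$}  FOLLOW[A]={a,b}
pass 2: (no change)
  FOLLOW[S]={$}  FOLLOW[A]={a,b}

FOLLOW(A) = ["a", "b"]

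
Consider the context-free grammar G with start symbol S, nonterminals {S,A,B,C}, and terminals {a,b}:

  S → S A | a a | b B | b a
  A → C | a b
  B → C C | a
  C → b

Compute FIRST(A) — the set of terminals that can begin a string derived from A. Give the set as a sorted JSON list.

FIRST sets, iterate to fixpoint:
pass 1:
  A via A→a b: +{a}
  B via B→a: +{a}
  C via C→b: +{b}
  S via S→a a: +{a}
  S via S→b B: +{b}
  FIRST(S)={a,b}  FIRST(A)={a}  FIRST(B)={a}  FIRST(C)={b}
pass 2:
  A via A→C: +{b}
  B via B→C C: +{b}
  FIRST(S)={a,b}  FIRST(A)={a,b}  FIRST(B)={a,b}  FIRST(C)={b}
pass 3: (no change)
  FIRST(S)={a,b}  FIRST(A)={a,b}  FIRST(B)={a,b}  FIRST(C)={b}

FIRST(A) = ["a", "b"]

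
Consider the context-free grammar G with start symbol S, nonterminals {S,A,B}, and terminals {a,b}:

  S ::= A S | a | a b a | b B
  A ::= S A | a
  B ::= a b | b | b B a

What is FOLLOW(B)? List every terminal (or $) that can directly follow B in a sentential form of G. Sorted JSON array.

Compute FIRST by fixpoint:
[1]
  A via A→a: +{a}
  B via B→a b: +{a}
  B via B→b: +{b}
  S via S→A S: +{a}
  S via S→b B: +{b}
  FIRST[S]={a,b}  FIRST[A]={a}  FIRST[B]={a,b}
[2]
  A via A→S A: +{b}
  FIRST[S]={a,b}  FIRST[A]={a,b}  FIRST[B]={a,b}
[3] — fixpoint
  FIRST[S]={a,b}  FIRST[A]={a,b}  FIRST[B]={a,b}

FOLLOW sets:
initialize: $ ∈ FOLLOW(S)
pass 1:
  A→S A: FOLLOW(S) ⊇ FIRST(A) = {a,b}; new: +{a,b}
  B→b B a: FOLLOW(B) ⊇ FIRST(a) = {a}; new: +{a}
  S→A S: FOLLOW(A) ⊇ FIRST(S) = {a,b}; new: +{a,b}
  S→b B: FOLLOW(B) ⊇ FOLLOW(S) ⊇ {$,a,b}; new: +{$,b}
  S: {$,a,b}  A: {a,b}  B: {$,a,b}
pass 2: (stable)
  S: {$,a,b}  A: {a,b}  B: {$,a,b}

FOLLOW(B) = ["$", "a", "b"]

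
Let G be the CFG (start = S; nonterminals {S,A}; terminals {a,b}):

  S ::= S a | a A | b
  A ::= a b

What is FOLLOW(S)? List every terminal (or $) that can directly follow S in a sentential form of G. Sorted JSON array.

FIRST iteration:
round 1:
  A via A→a b: +{a}
  S via S→a A: +{a}
  S via S→b: +{b}
  FIRST[S]={a,b}  FIRST[A]={a}
round 2: done
  FIRST[S]={a,b}  FIRST[A]={a}

FOLLOW sets:
initialize: $ ∈ FOLLOW(S)
[1]
  S→S a: FOLLOW(S) ⊇ FIRST(a) = {a}; new: +{a}
  S→a A: FOLLOW(A) ⊇ FOLLOW(S) ⊇ {$,a}; new: +{$,a}
  FOLLOW[S]={$,a}  FOLLOW[A]={$,a}
[2] (no change)
  FOLLOW[S]={$,a}  FOLLOW[A]={$,a}

FOLLOW(S) = ["$", "a"]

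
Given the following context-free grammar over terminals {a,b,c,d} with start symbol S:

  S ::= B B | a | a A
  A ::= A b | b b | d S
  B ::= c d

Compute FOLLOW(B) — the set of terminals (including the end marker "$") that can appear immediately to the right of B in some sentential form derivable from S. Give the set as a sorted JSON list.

FIRST iteration:
round 1:
  A via A→b b: +{b}
  A via A→d S: +{d}
  B via B→c d: +{c}
  S via S→B B: +{c}
  S via S→a: +{a}
  FIRST(S)={a,c}  FIRST(A)={b,d}  FIRST(B)={c}
round 2: (no change)
  FIRST(S)={a,c}  FIRST(A)={b,d}  FIRST(B)={c}

Compute FOLLOW by fixpoint:
seed FOLLOW(S) with $
[1]
  A→A b: FOLLOW(A) ⊇ FIRST(b) = {b}; new: +{b}
  A→d S: FOLLOW(S) ⊇ FOLLOW(A) ⊇ {b}; new: +{b}
  S→B B: FOLLOW(B) ⊇ FIRST(B) = {c}; new: +{c}
  S→B B: FOLLOW(B) ⊇ FOLLOW(S) ⊇ {$,b}; new: +{$,b}
  S→a A: FOLLOW(A) ⊇ FOLLOW(S) ⊇ {$,b}; new: +{$}
  S: {$,b}  A: {$,b}  B: {$,b,c}
[2] done
  S: {$,b}  A: {$,b}  B: {$,b,c}

FOLLOW(B) = ["$", "b", "c"]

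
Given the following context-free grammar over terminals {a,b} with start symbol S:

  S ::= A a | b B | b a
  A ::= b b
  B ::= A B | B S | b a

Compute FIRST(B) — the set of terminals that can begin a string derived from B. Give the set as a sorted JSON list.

FIRST iteration:
pass 1:
  A via A→b b: +{b}
  B via B→A B: +{b}
  S via S→A a: +{b}
  S: {b}  A: {b}  B: {b}
pass 2: done
  S: {b}  A: {b}  B: {b}

FIRST(B) = ["b"]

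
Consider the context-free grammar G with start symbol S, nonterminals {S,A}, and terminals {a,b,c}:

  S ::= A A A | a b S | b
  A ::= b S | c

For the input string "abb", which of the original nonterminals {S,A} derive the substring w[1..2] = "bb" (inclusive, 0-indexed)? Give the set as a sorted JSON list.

Convert to CNF:
  S -> A X2 | T1 X3 | b
  A -> T0 S | c
  T0 -> b
  T1 -> a
  X2 -> A A
  X3 -> T0 S

Fill CYK table bottom-up — only the sub-triangle for w[1..2]:
  cell(1,1) b: {S,T0}  orig:{S}
  cell(2,2) b: {S,T0}  orig:{S}
  cell(1,2) bb: {A,X3}  orig:{A}

Original NTs in T[1,2] deriving "bb": ["A"]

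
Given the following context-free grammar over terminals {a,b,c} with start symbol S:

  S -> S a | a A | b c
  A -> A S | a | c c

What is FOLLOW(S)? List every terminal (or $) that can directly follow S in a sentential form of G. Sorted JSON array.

FIRST sets, iterate to fixpoint:
iter 1:
  A via A→a: +{a}
  A via A→c c: +{c}
  S via S→a A: +{a}
  S via S→b c: +{b}
  FIRST(S)={a,b}  FIRST(A)={a,c}
iter 2: (no change)
  FIRST(S)={a,b}  FIRST(A)={a,c}

FOLLOW iteration:
FOLLOW(S) := {$}
pass 1:
  A→A S: FOLLOW(A) ⊇ FIRST(S) = {a,b}; new: +{a,b}
  A→A S: FOLLOW(S) ⊇ FOLLOW(A) ⊇ {a,b}; new: +{a,b}
  S→a A: FOLLOW(A) ⊇ FOLLOW(S) ⊇ {$,a,b}; new: +{$}
  FOLLOW(S)={$,a,b}  FOLLOW(A)={$,a,b}
pass 2: — fixpoint
  FOLLOW(S)={$,a,b}  FOLLOW(A)={$,a,b}

FOLLOW(S) = ["$", "a", "b"]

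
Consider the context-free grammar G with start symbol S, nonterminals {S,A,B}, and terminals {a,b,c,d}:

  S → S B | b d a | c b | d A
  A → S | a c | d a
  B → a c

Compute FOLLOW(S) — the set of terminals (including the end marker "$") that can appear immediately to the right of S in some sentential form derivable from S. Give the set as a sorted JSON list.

Compute FIRST by fixpoint:
[1]
  A via A→a c: +{a}
  A via A→d a: +{d}
  B via B→a c: +{a}
  S via S→b d a: +{b}
  S via S→c b: +{c}
  S via S→d A: +{d}
  FIRST(S)={b,c,d}  FIRST(A)={a,d}  FIRST(B)={a}
[2]
  A via A→S: +{b,c}
  FIRST(S)={b,c,d}  FIRST(A)={a,b,c,d}  FIRST(B)={a}
[3] (stable)
  FIRST(S)={b,c,d}  FIRST(A)={a,b,c,d}  FIRST(B)={a}

Compute FOLLOW by fixpoint:
FOLLOW(S) := {$}
round 1:
  S→S B: FOLLOW(S) ⊇ FIRST(B) = {a}; new: +{a}
  S→S B: FOLLOW(B) ⊇ FOLLOW(S) ⊇ {$,a}; new: +{$,a}
  S→d A: FOLLOW(A) ⊇ FOLLOW(S) ⊇ {$,a}; new: +{$,a}
  FOLLOW[S]={$,a}  FOLLOW[A]={$,a}  FOLLOW[B]={$,a}
round 2: (no change)
  FOLLOW[S]={$,a}  FOLLOW[A]={$,a}  FOLLOW[B]={$,a}

FOLLOW(S) = ["$", "a"]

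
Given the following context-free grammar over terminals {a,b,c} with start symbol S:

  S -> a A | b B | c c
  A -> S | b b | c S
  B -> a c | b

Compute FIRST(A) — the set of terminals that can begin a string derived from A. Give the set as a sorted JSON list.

FIRST sets, iterate to fixpoint:
pass 1:
  A via A→b b: +{b}
  A via A→c S: +{c}
  B via B→a c: +{a}
  B via B→b: +{b}
  S via S→a A: +{a}
  S via S→b B: +{b}
  S via S→c c: +{c}
  S: {a,b,c}  A: {b,c}  B: {a,b}
pass 2:
  A via A→S: +{a}
  S: {a,b,c}  A: {a,b,c}  B: {a,b}
pass 3: (no change)
  S: {a,b,c}  A: {a,b,c}  B: {a,b}

FIRST(A) = ["a", "b", "c"]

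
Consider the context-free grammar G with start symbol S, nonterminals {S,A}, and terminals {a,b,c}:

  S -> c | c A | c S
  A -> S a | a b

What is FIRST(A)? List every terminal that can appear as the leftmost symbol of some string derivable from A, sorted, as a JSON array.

FIRST sets, iterate to fixpoint:
round 1:
  A via A→a b: +{a}
  S via S→c: +{c}
  FIRST(S)={c}  FIRST(A)={a}
round 2:
  A via A→S a: +{c}
  FIRST(S)={c}  FIRST(A)={a,c}
round 3: (no change)
  FIRST(S)={c}  FIRST(A)={a,c}

FIRST(A) = ["a", "c"]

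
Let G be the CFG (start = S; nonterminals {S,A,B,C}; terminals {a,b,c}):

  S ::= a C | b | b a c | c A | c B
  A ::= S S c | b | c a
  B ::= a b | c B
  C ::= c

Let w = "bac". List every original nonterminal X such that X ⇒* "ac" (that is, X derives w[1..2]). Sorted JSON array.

CNF form of G:
  S -> T0 A | T0 B | T1 C | T2 X4 | b
  A -> S X3 | T0 T1 | b
  B -> T0 B | T1 T2
  C -> c
  T0 -> c
  T1 -> a
  T2 -> b
  X3 -> S T0
  X4 -> T1 T0

Fill CYK table bottom-up (cells [i..j] with 1 ≤ i ≤ j ≤ 2 only):
  cell(1,1) a: {T1}  orig:{}
  cell(2,2) c: {C,T0}  orig:{C}
  cell(1,2) ac: {S,X4}  orig:{S}

Original NTs in T[1,2] deriving "ac": ["S"]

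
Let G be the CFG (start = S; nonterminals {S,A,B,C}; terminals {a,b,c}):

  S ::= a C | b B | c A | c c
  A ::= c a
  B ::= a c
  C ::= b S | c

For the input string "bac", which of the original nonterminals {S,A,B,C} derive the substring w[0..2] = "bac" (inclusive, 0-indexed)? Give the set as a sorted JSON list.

CNF form of G:
  S -> T0 A | T0 T0 | T1 C | T2 B
  A -> T0 T1
  B -> T1 T0
  C -> T2 S | c
  T0 -> c
  T1 -> a
  T2 -> b

CYK table (by increasing span) — only the sub-triangle for w[0..2]:
  T[0,0] 'b' = {T2}  orig:{}
  T[1,1] 'a' = {T1}  orig:{}
  T[2,2] 'c' = {C,T0}  orig:{C}
  T[0,1] 'ba' = ∅
  T[1,2] 'ac' = {B,S}
  T[0,2] 'bac' = {C,S}

Original NTs in T[0,2] deriving "bac": ["C", "S"]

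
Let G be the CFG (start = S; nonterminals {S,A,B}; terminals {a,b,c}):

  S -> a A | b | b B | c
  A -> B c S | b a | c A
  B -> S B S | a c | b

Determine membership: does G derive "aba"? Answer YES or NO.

Convert to CNF:
  S -> T1 B | T2 A | b | c
  A -> B X3 | T0 A | T1 T2
  B -> S X4 | T2 T0 | b
  T0 -> c
  T1 -> b
  T2 -> a
  X3 -> T0 S
  X4 -> B S

CYK fill:
  [0..0]={T2}  "a"  orig:{}
  [1..1]={B,S,T1}  "b"  orig:{B,S}
  [2..2]={T2}  "a"  orig:{}
  [0..1]=∅  "ab"
  [1..2]={A}  "ba"
  [0..2]={S}  "aba"

S ∈ T[0,2] ⇒ YES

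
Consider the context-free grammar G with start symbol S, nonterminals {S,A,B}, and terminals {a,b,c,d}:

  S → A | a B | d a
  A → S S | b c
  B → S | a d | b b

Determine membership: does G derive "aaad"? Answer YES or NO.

CNF form of G:
  S -> S S | T0 T1 | T2 B | T3 T2
  A -> S S | T0 T1
  B -> S S | T0 T0 | T0 T1 | T2 B | T2 T3 | T3 T2
  T0 -> b
  T1 -> c
  T2 -> a
  T3 -> d

CYK table (by increasing span):
  T[0,0] 'a' = {T2}  orig:{}
  T[1,1] 'a' = {T2}  orig:{}
  T[2,2] 'a' = {T2}  orig:{}
  T[3,3] 'd' = {T3}  orig:{}
  T[0,1] 'aa' = ∅
  T[1,2] 'aa' = ∅
  T[2,3] 'ad' = {B}
  T[0,2] 'aaa' = ∅
  T[1,3] 'aad' = {B,S}
  T[0,3] 'aaad' = {B,S}

S ∈ T[0,3] ⇒ YES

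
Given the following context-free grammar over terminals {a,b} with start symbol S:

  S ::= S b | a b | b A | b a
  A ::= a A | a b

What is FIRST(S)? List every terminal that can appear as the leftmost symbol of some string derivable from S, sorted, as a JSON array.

FIRST sets, iterate to fixpoint:
iter 1:
  A via A→a A: +{a}
  S via S→a b: +{a}
  S via S→b A: +{b}
  FIRST[S]={a,b}  FIRST[A]={a}
iter 2: done
  FIRST[S]={a,b}  FIRST[A]={a}

FIRST(S) = ["a", "b"]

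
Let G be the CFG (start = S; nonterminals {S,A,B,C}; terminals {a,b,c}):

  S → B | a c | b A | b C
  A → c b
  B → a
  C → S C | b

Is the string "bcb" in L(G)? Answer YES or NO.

Convert to CNF:
  S -> T1 A | T1 C | T2 T0 | a
  A -> T0 T1
  B -> a
  C -> S C | b
  T0 -> c
  T1 -> b
  T2 -> a

Fill CYK table bottom-up:
  T[0,0] 'b' = {C,T1}  orig:{C}
  T[1,1] 'c' = {T0}  orig:{}
  T[2,2] 'b' = {C,T1}  orig:{C}
  T[0,1] 'bc' = ∅
  T[1,2] 'cb' = {A}
  T[0,2] 'bcb' = {S}

S ∈ T[0,2] ⇒ YES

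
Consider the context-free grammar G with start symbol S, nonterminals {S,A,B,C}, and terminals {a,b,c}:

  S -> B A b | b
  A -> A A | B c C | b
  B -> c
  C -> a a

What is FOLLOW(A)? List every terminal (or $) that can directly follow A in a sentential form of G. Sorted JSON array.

Compute FIRST by fixpoint:
pass 1:
  A via A→b: +{b}
  B via B→c: +{c}
  C via C→a a: +{a}
  S via S→B A b: +{c}
  S via S→b: +{b}
  S: {b,c}  A: {b}  B: {c}  C: {a}
pass 2:
  A via A→B c C: +{c}
  S: {b,c}  A: {b,c}  B: {c}  C: {a}
pass 3: (no change)
  S: {b,c}  A: {b,c}  B: {c}  C: {a}

FOLLOW iteration:
seed FOLLOW(S) with $
[1]
  A→A A: FOLLOW(A) ⊇ FIRST(A) = {b,c}; new: +{b,c}
  A→B c C: FOLLOW(B) ⊇ FIRST(c) = {c}; new: +{c}
  A→B c C: FOLLOW(C) ⊇ FOLLOW(A) ⊇ {b,c}; new: +{b,c}
  S→B A b: FOLLOW(B) ⊇ FIRST(A) = {b,c}; new: +{b}
  FOLLOW(S)={$}  FOLLOW(A)={b,c}  FOLLOW(B)={b,c}  FOLLOW(C)={b,c}
[2] done
  FOLLOW(S)={$}  FOLLOW(A)={b,c}  FOLLOW(B)={b,c}  FOLLOW(C)={b,c}

FOLLOW(A) = ["b", "c"]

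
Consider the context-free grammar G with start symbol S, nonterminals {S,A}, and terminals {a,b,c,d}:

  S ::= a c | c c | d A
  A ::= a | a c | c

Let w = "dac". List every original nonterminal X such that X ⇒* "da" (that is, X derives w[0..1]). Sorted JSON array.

CNF form of G:
  S -> T0 T1 | T1 T1 | T2 A
  A -> T0 T1 | a | c
  T0 -> a
  T1 -> c
  T2 -> d

Fill CYK table bottom-up (cells [i..j] with 0 ≤ i ≤ j ≤ 1 only):
  [0..0]={T2}  "d"  orig:{}
  [1..1]={A,T0}  "a"  orig:{A}
  [0..1]={S}  "da"

Original NTs in T[0,1] deriving "da": ["S"]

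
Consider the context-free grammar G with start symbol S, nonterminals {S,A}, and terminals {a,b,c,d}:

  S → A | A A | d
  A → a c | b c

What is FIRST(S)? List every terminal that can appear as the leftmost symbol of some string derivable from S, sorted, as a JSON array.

FIRST iteration:
iter 1:
  A via A→a c: +{a}
  A via A→b c: +{b}
  S via S→A: +{a,b}
  S via S→d: +{d}
  FIRST[S]={a,b,d}  FIRST[A]={a,b}
iter 2: — fixpoint
  FIRST[S]={a,b,d}  FIRST[A]={a,b}

FIRST(S) = ["a", "b", "d"]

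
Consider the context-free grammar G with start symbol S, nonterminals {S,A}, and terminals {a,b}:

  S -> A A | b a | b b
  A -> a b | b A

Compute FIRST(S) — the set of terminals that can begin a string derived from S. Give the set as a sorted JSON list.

FIRST iteration:
iter 1:
  A via A→a b: +{a}
  A via A→b A: +{b}
  S via S→A A: +{a,b}
  S: {a,b}  A: {a,b}
iter 2: — fixpoint
  S: {a,b}  A: {a,b}

FIRST(S) = ["a", "b"]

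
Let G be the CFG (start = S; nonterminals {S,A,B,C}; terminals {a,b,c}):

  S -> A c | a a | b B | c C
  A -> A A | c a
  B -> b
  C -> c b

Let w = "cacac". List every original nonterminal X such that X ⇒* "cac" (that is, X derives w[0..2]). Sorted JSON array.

Convert to CNF:
  S -> A T0 | T0 C | T1 T1 | T2 B
  A -> A A | T0 T1
  B -> b
  C -> T0 T2
  T0 -> c
  T1 -> a
  T2 -> b

CYK fill (cells [i..j] with 0 ≤ i ≤ j ≤ 2 only):
  [0..0]={T0}  "c"  orig:{}
  [1..1]={T1}  "a"  orig:{}
  [2..2]={T0}  "c"  orig:{}
  [0..1]={A}  "ca"
  [1..2]=∅  "ac"
  [0..2]={S}  "cac"

Original NTs in T[0,2] deriving "cac": ["S"]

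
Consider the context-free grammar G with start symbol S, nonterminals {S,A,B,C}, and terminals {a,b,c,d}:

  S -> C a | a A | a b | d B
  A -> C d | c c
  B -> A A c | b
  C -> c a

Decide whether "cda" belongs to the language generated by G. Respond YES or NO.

CNF form of G:
  S -> C T2 | T0 B | T2 A | T2 T3
  A -> C T0 | T1 T1
  B -> A X4 | b
  C -> T1 T2
  T0 -> d
  T1 -> c
  T2 -> a
  T3 -> b
  X4 -> A T1

CYK fill:
  cell(0,0) c: {T1}  orig:{}
  cell(1,1) d: {T0}  orig:{}
  cell(2,2) a: {T2}  orig:{}
  cell(0,1) cd: ∅
  cell(1,2) da: ∅
  cell(0,2) cda: ∅

S ∉ T[0,2] ⇒ NO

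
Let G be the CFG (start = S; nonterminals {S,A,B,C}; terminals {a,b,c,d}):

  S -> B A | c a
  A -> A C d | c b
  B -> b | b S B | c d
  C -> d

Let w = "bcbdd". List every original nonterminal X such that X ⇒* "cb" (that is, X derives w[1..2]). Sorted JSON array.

Convert to CNF:
  S -> B A | T1 T3
  A -> A X4 | T1 T2
  B -> T1 T0 | T2 X5 | b
  C -> d
  T0 -> d
  T1 -> c
  T2 -> b
  T3 -> a
  X4 -> C T0
  X5 -> S B

CYK table (by increasing span), restricted to cells inside w[1..2]:
  T[1,1] 'c' = {T1}  orig:{}
  T[2,2] 'b' = {B,T2}  orig:{B}
  T[1,2] 'cb' = {A}

Original NTs in T[1,2] deriving "cb": ["A"]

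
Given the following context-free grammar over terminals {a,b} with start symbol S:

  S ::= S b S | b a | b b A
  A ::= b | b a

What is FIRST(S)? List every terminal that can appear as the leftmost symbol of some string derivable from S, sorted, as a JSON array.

Compute FIRST by fixpoint:
iter 1:
  A via A→b: +{b}
  S via S→b a: +{b}
  FIRST(S)={b}  FIRST(A)={b}
iter 2: — fixpoint
  FIRST(S)={b}  FIRST(A)={b}

FIRST(S) = ["b"]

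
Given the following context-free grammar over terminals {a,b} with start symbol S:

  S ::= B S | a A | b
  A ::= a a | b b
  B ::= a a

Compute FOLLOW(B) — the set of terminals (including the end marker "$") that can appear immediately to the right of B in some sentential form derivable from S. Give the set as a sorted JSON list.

FIRST iteration:
pass 1:
  A via A→a a: +{a}
  A via A→b b: +{b}
  B via B→a a: +{a}
  S via S→B S: +{a}
  S via S→b: +{b}
  FIRST[S]={a,b}  FIRST[A]={a,b}  FIRST[B]={a}
pass 2: — fixpoint
  FIRST[S]={a,b}  FIRST[A]={a,b}  FIRST[B]={a}

Compute FOLLOW by fixpoint:
initialize: $ ∈ FOLLOW(S)
[1]
  S→B S: FOLLOW(B) ⊇ FIRST(S) = {a,b}; new: +{a,b}
  S→a A: FOLLOW(A) ⊇ FOLLOW(S) ⊇ {$}; new: +{$}
  FOLLOW[S]={$}  FOLLOW[A]={$}  FOLLOW[B]={a,b}
[2] (no change)
  FOLLOW[S]={$}  FOLLOW[A]={$}  FOLLOW[B]={a,b}

FOLLOW(B) = ["a", "b"]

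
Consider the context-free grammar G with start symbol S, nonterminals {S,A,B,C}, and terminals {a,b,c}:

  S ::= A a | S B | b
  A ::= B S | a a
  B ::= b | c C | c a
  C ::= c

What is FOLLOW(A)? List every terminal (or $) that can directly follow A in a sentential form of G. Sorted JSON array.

Compute FIRST by fixpoint:
pass 1:
  A via A→a a: +{a}
  B via B→b: +{b}
  B via B→c C: +{c}
  C via C→c: +{c}
  S via S→A a: +{a}
  S via S→b: +{b}
  S: {a,b}  A: {a}  B: {b,c}  C: {c}
pass 2:
  A via A→B S: +{b,c}
  S via S→A a: +{c}
  S: {a,b,c}  A: {a,b,c}  B: {b,c}  C: {c}
pass 3: (stable)
  S: {a,b,c}  A: {a,b,c}  B: {b,c}  C: {c}

FOLLOW sets:
FOLLOW(S) := {$}
pass 1:
  A→B S: FOLLOW(B) ⊇ FIRST(S) = {a,b,c}; new: +{a,b,c}
  B→c C: FOLLOW(C) ⊇ FOLLOW(B) ⊇ {a,b,c}; new: +{a,b,c}
  S→A a: FOLLOW(A) ⊇ FIRST(a) = {a}; new: +{a}
  S→S B: FOLLOW(S) ⊇ FIRST(B) = {b,c}; new: +{b,c}
  S→S B: FOLLOW(B) ⊇ FOLLOW(S) ⊇ {$,b,c}; new: +{$}
  FOLLOW[S]={$,b,c}  FOLLOW[A]={a}  FOLLOW[B]={$,a,b,c}  FOLLOW[C]={a,b,c}
pass 2:
  A→B S: FOLLOW(S) ⊇ FOLLOW(A) ⊇ {a}; new: +{a}
  B→c C: FOLLOW(C) ⊇ FOLLOW(B) ⊇ {$,a,b,c}; new: +{$}
  FOLLOW[S]={$,a,b,c}  FOLLOW[A]={a}  FOLLOW[B]={$,a,b,c}  FOLLOW[C]={$,a,b,c}
pass 3: (no change)
  FOLLOW[S]={$,a,b,c}  FOLLOW[A]={a}  FOLLOW[B]={$,a,b,c}  FOLLOW[C]={$,a,b,c}

FOLLOW(A) = ["a"]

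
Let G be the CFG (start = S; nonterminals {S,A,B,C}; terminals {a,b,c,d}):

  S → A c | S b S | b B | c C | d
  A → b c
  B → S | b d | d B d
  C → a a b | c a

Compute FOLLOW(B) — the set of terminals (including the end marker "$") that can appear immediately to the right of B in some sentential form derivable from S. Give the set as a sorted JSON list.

FIRST iteration:
pass 1:
  A via A→b c: +{b}
  B via B→b d: +{b}
  B via B→d B d: +{d}
  C via C→a a b: +{a}
  C via C→c a: +{c}
  S via S→A c: +{b}
  S via S→c C: +{c}
  S via S→d: +{d}
  FIRST(S)={b,c,d}  FIRST(A)={b}  FIRST(B)={b,d}  FIRST(C)={a,c}
pass 2:
  B via B→S: +{c}
  FIRST(S)={b,c,d}  FIRST(A)={b}  FIRST(B)={b,c,d}  FIRST(C)={a,c}
pass 3: done
  FIRST(S)={b,c,d}  FIRST(A)={b}  FIRST(B)={b,c,d}  FIRST(C)={a,c}

Compute FOLLOW by fixpoint:
initialize: $ ∈ FOLLOW(S)
iter 1:
  B→d B d: FOLLOW(B) ⊇ FIRST(d) = {d}; new: +{d}
  S→A c: FOLLOW(A) ⊇ FIRST(c) = {c}; new: +{c}
  S→S b S: FOLLOW(S) ⊇ FIRST(b) = {b}; new: +{b}
  S→b B: FOLLOW(B) ⊇ FOLLOW(S) ⊇ {$,b}; new: +{$,b}
  S→c C: FOLLOW(C) ⊇ FOLLOW(S) ⊇ {$,b}; new: +{$,b}
  FOLLOW[S]={$,b}  FOLLOW[A]={c}  FOLLOW[B]={$,b,d}  FOLLOW[C]={$,b}
iter 2:
  B→S: FOLLOW(S) ⊇ FOLLOW(B) ⊇ {$,b,d}; new: +{d}
  S→c C: FOLLOW(C) ⊇ FOLLOW(S) ⊇ {$,b,d}; new: +{d}
  FOLLOW[S]={$,b,d}  FOLLOW[A]={c}  FOLLOW[B]={$,b,d}  FOLLOW[C]={$,b,d}
iter 3: (no change)
  FOLLOW[S]={$,b,d}  FOLLOW[A]={c}  FOLLOW[B]={$,b,d}  FOLLOW[C]={$,b,d}

FOLLOW(B) = ["$", "b", "d"]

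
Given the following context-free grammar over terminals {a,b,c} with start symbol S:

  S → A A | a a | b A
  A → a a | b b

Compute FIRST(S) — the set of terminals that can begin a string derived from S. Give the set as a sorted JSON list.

Compute FIRST by fixpoint:
[1]
  A via A→a a: +{a}
  A via A→b b: +{b}
  S via S→A A: +{a,b}
  FIRST(S)={a,b}  FIRST(A)={a,b}
[2] (stable)
  FIRST(S)={a,b}  FIRST(A)={a,b}

FIRST(S) = ["a", "b"]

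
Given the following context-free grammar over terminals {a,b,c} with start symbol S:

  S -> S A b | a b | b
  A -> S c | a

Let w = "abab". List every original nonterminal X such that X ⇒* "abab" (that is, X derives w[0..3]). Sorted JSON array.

CNF form of G:
  S -> S X3 | T2 T1 | b
  A -> S T0 | a
  T0 -> c
  T1 -> b
  T2 -> a
  X3 -> A T1

CYK fill (cells [i..j] with 0 ≤ i ≤ j ≤ 3 only):
  T[0,0] 'a' = {A,T2}  orig:{A}
  T[1,1] 'b' = {S,T1}  orig:{S}
  T[2,2] 'a' = {A,T2}  orig:{A}
  T[3,3] 'b' = {S,T1}  orig:{S}
  T[0,1] 'ab' = {S,X3}  orig:{S}
  T[1,2] 'ba' = ∅
  T[2,3] 'ab' = {S,X3}  orig:{S}
  T[0,2] 'aba' = ∅
  T[1,3] 'bab' = {S}
  T[0,3] 'abab' = {S}

Original NTs in T[0,3] deriving "abab": ["S"]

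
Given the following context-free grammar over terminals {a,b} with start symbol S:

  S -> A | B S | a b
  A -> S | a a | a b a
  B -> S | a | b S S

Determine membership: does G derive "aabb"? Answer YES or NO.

Convert to CNF:
  S -> B S | T0 T0 | T0 T1 | T0 X5
  A -> B S | T0 T0 | T0 T1 | T0 X2
  B -> B S | T0 T0 | T0 T1 | T0 X3 | T1 X4 | a
  T0 -> a
  T1 -> b
  X2 -> T1 T0
  X3 -> T1 T0
  X4 -> S S
  X5 -> T1 T0

CYK table (by increasing span):
  cell(0,0) a: {B,T0}  orig:{B}
  cell(1,1) a: {B,T0}  orig:{B}
  cell(2,2) b: {T1}  orig:{}
  cell(3,3) b: {T1}  orig:{}
  cell(0,1) aa: {A,B,S}
  cell(1,2) ab: {A,B,S}
  cell(2,3) bb: ∅
  cell(0,2) aab: {A,B,S}
  cell(1,3) abb: ∅
  cell(0,3) aabb: ∅

S ∉ T[0,3] ⇒ NO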